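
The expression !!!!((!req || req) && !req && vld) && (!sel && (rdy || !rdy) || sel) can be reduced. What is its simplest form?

!req && vld

!!!!((!req || req) && !req && vld) && (!sel && (rdy || !rdy) || sel)
= !!((!req || req) && !req && vld) && (!sel && (rdy || !rdy) || sel)   [double negation]
= !!(!req && vld) && (!sel && (rdy || !rdy) || sel)   [complement / identity]
= !!(!req && vld) && (!sel || sel)   [complement / identity]
= !!(!req && vld)   [complement / identity]
= !req && vld   [double negation]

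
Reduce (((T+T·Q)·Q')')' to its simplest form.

T·Q'

(((T+T·Q)·Q')')'
= ((T·Q')')'   — absorption
= T·Q'   — double negation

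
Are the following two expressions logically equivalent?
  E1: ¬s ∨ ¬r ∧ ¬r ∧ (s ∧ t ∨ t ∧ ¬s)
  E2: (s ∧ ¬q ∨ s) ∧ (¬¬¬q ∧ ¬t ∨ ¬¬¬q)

E1: ¬s ∨ ¬r ∧ ¬r ∧ (s ∧ t ∨ t ∧ ¬s)
    = ¬s ∨ ¬r ∧ (s ∧ t ∨ t ∧ ¬s)   [idempotence]
    = ¬s ∨ ¬r ∧ t   [distribution]
E2: (s ∧ ¬q ∨ s) ∧ (¬¬¬q ∧ ¬t ∨ ¬¬¬q)
    = s ∧ (¬¬¬q ∧ ¬t ∨ ¬¬¬q)   [absorption]
    = s ∧ ¬¬¬q   [absorption]
    = s ∧ ¬q   [double negation]
These differ: at q=0, r=0, s=0, t=0, E1 = 1 but E2 = 0.

No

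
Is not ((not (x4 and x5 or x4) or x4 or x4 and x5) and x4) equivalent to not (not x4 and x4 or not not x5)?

E1: not ((not (x4 and x5 or x4) or x4 or x4 and x5) and x4)
    = not ((not (x4 and x5 or x4) or x4) and x4)   — absorption
    = not ((not x4 or x4) and x4)   — absorption
    = not x4   — complement / identity
E2: not (not x4 and x4 or not not x5)
    = not not not x5   — complement / identity
    = not x5   — double negation
These differ: at x4=0, x5=1, E1 = 1 but E2 = 0.

No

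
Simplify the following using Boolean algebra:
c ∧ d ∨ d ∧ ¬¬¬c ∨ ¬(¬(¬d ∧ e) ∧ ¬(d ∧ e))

c ∧ d ∨ d ∧ ¬¬¬c ∨ ¬(¬(¬d ∧ e) ∧ ¬(d ∧ e))
= c ∧ d ∨ d ∧ ¬¬¬c ∨ ¬d ∧ e ∨ d ∧ e   (De Morgan)
= c ∧ d ∨ d ∧ ¬¬¬c ∨ e   (distribution)
= c ∧ d ∨ d ∧ ¬c ∨ e   (double negation)
= d ∨ e   (distribution)

d ∨ e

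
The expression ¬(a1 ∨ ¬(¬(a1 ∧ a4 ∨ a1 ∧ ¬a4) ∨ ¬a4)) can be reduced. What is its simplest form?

¬(a1 ∨ ¬(¬(a1 ∧ a4 ∨ a1 ∧ ¬a4) ∨ ¬a4))
= ¬(a1 ∨ ¬(¬a1 ∨ ¬a4))   — distribution
= ¬(a1 ∨ a1 ∧ a4)   — De Morgan
= ¬a1   — absorption

¬a1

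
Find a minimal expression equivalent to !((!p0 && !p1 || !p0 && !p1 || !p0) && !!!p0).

p0

!((!p0 && !p1 || !p0 && !p1 || !p0) && !!!p0)
= !((!p0 && !p1 || !p0) && !!!p0)
= !(!p0 && !!!p0)
= p0 || !!p0
= p0 || p0
= p0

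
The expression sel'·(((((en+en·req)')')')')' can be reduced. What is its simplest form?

sel'·en'

sel'·(((((en+en·req)')')')')'
= sel'·(((en+en·req)')')'   (double negation)
= sel'·((en')')'   (absorption)
= sel'·en'   (double negation)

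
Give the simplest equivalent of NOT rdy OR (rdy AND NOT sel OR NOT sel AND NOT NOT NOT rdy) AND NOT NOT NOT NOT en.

NOT rdy OR (rdy AND NOT sel OR NOT sel AND NOT NOT NOT rdy) AND NOT NOT NOT NOT en
= NOT rdy OR (rdy AND NOT sel OR NOT sel AND NOT rdy) AND NOT NOT NOT NOT en
= NOT rdy OR NOT sel AND NOT NOT NOT NOT en
= NOT rdy OR NOT sel AND NOT NOT en
= NOT rdy OR NOT sel AND en

NOT rdy OR NOT sel AND en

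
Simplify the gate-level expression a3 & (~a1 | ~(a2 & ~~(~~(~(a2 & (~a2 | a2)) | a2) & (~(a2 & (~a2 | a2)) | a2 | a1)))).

a3 & (~a1 | ~(a2 & ~~(~~(~(a2 & (~a2 | a2)) | a2) & (~(a2 & (~a2 | a2)) | a2 | a1))))
= a3 & (~a1 | ~(a2 & ~~((~(a2 & (~a2 | a2)) | a2) & (~(a2 & (~a2 | a2)) | a2 | a1))))   — double negation
= a3 & (~a1 | ~(a2 & ~~(~(a2 & (~a2 | a2)) | a2)))   — absorption
= a3 & (~a1 | ~(a2 & ~~(~a2 | a2)))   — complement / identity
= a3 & (~a1 | ~(a2 & (~a2 | a2)))   — double negation
= a3 & (~a1 | ~a2)   — complement / identity

a3 & (~a1 | ~a2)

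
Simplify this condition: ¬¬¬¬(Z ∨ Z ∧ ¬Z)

Z

¬¬¬¬(Z ∨ Z ∧ ¬Z)
= ¬¬¬¬Z   [complement / identity]
= ¬¬Z   [double negation]
= Z   [double negation]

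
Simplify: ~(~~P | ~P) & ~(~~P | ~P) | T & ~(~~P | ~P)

0

~(~~P | ~P) & ~(~~P | ~P) | T & ~(~~P | ~P)
= (~(~~P | ~P) | T) & ~(~~P | ~P)   [distribution]
= ~(~~P | ~P)   [absorption]
= ~P & P   [De Morgan]
= 0   [complement]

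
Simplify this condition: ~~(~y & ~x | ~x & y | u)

~~(~y & ~x | ~x & y | u)
= ~~(~x | u)   [distribution]
= ~x | u   [double negation]

~x | u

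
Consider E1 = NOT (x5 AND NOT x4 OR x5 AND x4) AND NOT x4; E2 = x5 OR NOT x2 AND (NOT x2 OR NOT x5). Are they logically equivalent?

E1: NOT (x5 AND NOT x4 OR x5 AND x4) AND NOT x4
    = NOT x5 AND NOT x4   [distribution]
E2: x5 OR NOT x2 AND (NOT x2 OR NOT x5)
    = x5 OR NOT x2   [absorption]
These differ: at x2=0, x4=1, x5=1, E1 = 0 but E2 = 1.

No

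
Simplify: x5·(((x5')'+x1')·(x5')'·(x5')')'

0

x5·(((x5')'+x1')·(x5')'·(x5')')'
= x5·(((x5')'+x1')·(x5')')'   [idempotence]
= x5·((x5')')'   [absorption]
= x5·x5'   [double negation]
= 0   [complement]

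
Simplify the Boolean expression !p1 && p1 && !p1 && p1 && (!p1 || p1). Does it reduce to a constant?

!p1 && p1 && !p1 && p1 && (!p1 || p1)
= !p1 && p1 && !p1 && p1   (complement / identity)
= !p1 && p1   (idempotence)
= false   (complement)

false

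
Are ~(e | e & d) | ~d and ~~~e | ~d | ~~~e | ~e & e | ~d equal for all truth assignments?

E1: ~(e | e & d) | ~d
    = ~e | ~d
E2: ~~~e | ~d | ~~~e | ~e & e | ~d
    = ~~~e | ~d | ~~~e | ~d
    = ~~~e | ~d
    = ~e | ~d
Both reduce to ~e | ~d, so they are equivalent.

Yes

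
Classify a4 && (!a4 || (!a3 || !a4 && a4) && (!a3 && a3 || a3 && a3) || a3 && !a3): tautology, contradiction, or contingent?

a4 && (!a4 || (!a3 || !a4 && a4) && (!a3 && a3 || a3 && a3) || a3 && !a3)
= a4 && (!a4 || !a3 && (!a3 && a3 || a3 && a3) || a3 && !a3)   — complement / identity
= a4 && (!a4 || !a3 && (!a3 && a3 || a3 && a3))   — complement / identity
= a4 && (!a4 || !a3 && a3)   — distribution
= a4 && !a4   — complement / identity
= false   — complement

contradiction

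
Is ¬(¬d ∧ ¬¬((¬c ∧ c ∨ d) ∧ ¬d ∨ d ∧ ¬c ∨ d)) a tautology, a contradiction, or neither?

¬(¬d ∧ ¬¬((¬c ∧ c ∨ d) ∧ ¬d ∨ d ∧ ¬c ∨ d))
= ¬(¬d ∧ ¬¬(d ∧ ¬d ∨ d ∧ ¬c ∨ d))   [complement / identity]
= ¬(¬d ∧ ¬¬(d ∧ ¬c ∨ d))   [complement / identity]
= ¬(¬d ∧ ¬¬d)   [absorption]
= d ∨ ¬d   [De Morgan]
= True   [complement]

tautology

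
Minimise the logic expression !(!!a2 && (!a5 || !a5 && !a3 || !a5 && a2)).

!(!!a2 && (!a5 || !a5 && !a3 || !a5 && a2))
= !(!!a2 && (!a5 || !a5 && a2))   (absorption)
= !(!!a2 && !a5)   (absorption)
= !a2 || a5   (De Morgan)

!a2 || a5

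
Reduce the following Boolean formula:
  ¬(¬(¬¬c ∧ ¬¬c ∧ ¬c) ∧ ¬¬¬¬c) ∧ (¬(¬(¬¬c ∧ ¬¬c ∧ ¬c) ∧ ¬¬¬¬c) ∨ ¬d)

¬c

¬(¬(¬¬c ∧ ¬¬c ∧ ¬c) ∧ ¬¬¬¬c) ∧ (¬(¬(¬¬c ∧ ¬¬c ∧ ¬c) ∧ ¬¬¬¬c) ∨ ¬d)
= ¬(¬(¬¬c ∧ ¬¬c ∧ ¬c) ∧ ¬¬¬¬c)
= ¬(¬(¬¬c ∧ ¬c) ∧ ¬¬¬¬c)
= ¬(¬(¬¬c ∧ ¬c) ∧ ¬¬c)
= ¬(¬(c ∧ ¬c) ∧ ¬¬c)
= c ∧ ¬c ∨ ¬c
= ¬c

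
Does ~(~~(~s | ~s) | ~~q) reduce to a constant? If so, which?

no

~(~~(~s | ~s) | ~~q)
= ~(~~~s | ~~q)   [idempotence]
= ~~s & ~q   [De Morgan]
= s & ~q   [double negation]
This depends on q, s, so it is not a constant.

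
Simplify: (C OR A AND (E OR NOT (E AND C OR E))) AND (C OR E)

(C OR A AND (E OR NOT (E AND C OR E))) AND (C OR E)
= (C OR A AND (E OR NOT E)) AND (C OR E)
= C OR A AND (E OR NOT E) AND E
= C OR A AND E

C OR A AND E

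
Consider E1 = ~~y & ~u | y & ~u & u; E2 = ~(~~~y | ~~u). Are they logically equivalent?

E1: ~~y & ~u | y & ~u & u
    = y & ~u | y & ~u & u
    = y & ~u
E2: ~(~~~y | ~~u)
    = ~(~y | ~~u)
    = y & ~u
Both reduce to y & ~u, so they are equivalent.

Yes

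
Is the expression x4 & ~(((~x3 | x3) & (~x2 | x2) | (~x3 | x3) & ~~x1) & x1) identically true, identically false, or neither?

neither

x4 & ~(((~x3 | x3) & (~x2 | x2) | (~x3 | x3) & ~~x1) & x1)
= x4 & ~(((~x3 | x3) & (~x2 | x2) | (~x3 | x3) & x1) & x1)   [double negation]
= x4 & ~((~x3 | x3 | (~x3 | x3) & x1) & x1)   [complement / identity]
= x4 & ~((~x3 | x3) & x1)   [absorption]
= x4 & ~x1   [complement / identity]
This depends on x1, x4, so it is not a constant.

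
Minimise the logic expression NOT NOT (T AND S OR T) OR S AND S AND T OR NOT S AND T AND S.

NOT NOT (T AND S OR T) OR S AND S AND T OR NOT S AND T AND S
= NOT NOT (T AND S OR T) OR (S AND T OR NOT S AND T) AND S   — distribution
= NOT NOT T OR (S AND T OR NOT S AND T) AND S   — absorption
= NOT NOT T OR T AND S   — distribution
= T OR T AND S   — double negation
= T   — absorption

T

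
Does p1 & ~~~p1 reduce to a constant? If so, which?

p1 & ~~~p1
= p1 & ~p1
= 0

yes, False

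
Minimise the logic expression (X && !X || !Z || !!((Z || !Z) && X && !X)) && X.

(X && !X || !Z || !!((Z || !Z) && X && !X)) && X
= (X && !X || !Z || (Z || !Z) && X && !X) && X
= (!Z || (Z || !Z) && X && !X) && X
= (!Z || X && !X) && X
= !Z && X

!Z && X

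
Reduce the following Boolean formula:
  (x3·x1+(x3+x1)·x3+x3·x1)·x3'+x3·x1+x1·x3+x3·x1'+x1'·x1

x3

(x3·x1+(x3+x1)·x3+x3·x1)·x3'+x3·x1+x1·x3+x3·x1'+x1'·x1
= (x3·x1+(x3+x1)·x3+x3·x1)·x3'+x3·x1+x1·x3+x3·x1'
= (x3·x1+x3+x3·x1)·x3'+x3·x1+x1·x3+x3·x1'
= (x3·x1+x3+x3·x1)·x3'+x3·x1+x3
= (x3·x1+x3)·x3'+x3·x1+x3
= x3·x1+x3
= x3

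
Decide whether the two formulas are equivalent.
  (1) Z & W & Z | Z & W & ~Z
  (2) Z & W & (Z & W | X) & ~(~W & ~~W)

Yes

E1: Z & W & Z | Z & W & ~Z
    = (Z | ~Z) & Z & W   — distribution
    = Z & W   — complement / identity
E2: Z & W & (Z & W | X) & ~(~W & ~~W)
    = Z & W & (Z & W | X) & (W | ~W)   — De Morgan
    = Z & W & (W | ~W)   — absorption
    = Z & W   — complement / identity
Both reduce to Z & W, so they are equivalent.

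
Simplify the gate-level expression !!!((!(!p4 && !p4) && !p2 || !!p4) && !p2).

!p4 || p2

!!!((!(!p4 && !p4) && !p2 || !!p4) && !p2)
= !!!((!!p4 && !p2 || !!p4) && !p2)
= !!!(!!p4 && !p2)
= !!(!p4 || p2)
= !p4 || p2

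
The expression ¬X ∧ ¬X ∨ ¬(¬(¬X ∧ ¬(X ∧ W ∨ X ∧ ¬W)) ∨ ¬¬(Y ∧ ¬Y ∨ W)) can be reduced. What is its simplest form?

¬X ∧ ¬X ∨ ¬(¬(¬X ∧ ¬(X ∧ W ∨ X ∧ ¬W)) ∨ ¬¬(Y ∧ ¬Y ∨ W))
= ¬X ∧ ¬X ∨ ¬X ∧ ¬(X ∧ W ∨ X ∧ ¬W) ∧ ¬(Y ∧ ¬Y ∨ W)   — De Morgan
= ¬X ∧ ¬X ∨ ¬X ∧ ¬(X ∧ W ∨ X ∧ ¬W) ∧ ¬W   — complement / identity
= ¬X ∧ ¬X ∨ ¬X ∧ ¬X ∧ ¬W   — distribution
= ¬X ∧ ¬X   — absorption
= ¬X   — idempotence

¬X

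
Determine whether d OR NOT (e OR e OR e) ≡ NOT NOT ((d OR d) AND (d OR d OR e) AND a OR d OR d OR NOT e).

Yes

E1: d OR NOT (e OR e OR e)
    = d OR NOT (e OR e)
    = d OR NOT e
E2: NOT NOT ((d OR d) AND (d OR d OR e) AND a OR d OR d OR NOT e)
    = NOT NOT ((d OR d) AND a OR d OR d OR NOT e)
    = NOT NOT (d OR d OR NOT e)
    = NOT NOT (d OR NOT e)
    = d OR NOT e
Both reduce to d OR NOT e, so they are equivalent.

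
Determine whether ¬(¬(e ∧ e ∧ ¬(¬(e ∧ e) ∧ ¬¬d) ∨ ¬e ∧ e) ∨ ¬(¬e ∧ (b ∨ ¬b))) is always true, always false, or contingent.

always false

¬(¬(e ∧ e ∧ ¬(¬(e ∧ e) ∧ ¬¬d) ∨ ¬e ∧ e) ∨ ¬(¬e ∧ (b ∨ ¬b)))
= (e ∧ e ∧ ¬(¬(e ∧ e) ∧ ¬¬d) ∨ ¬e ∧ e) ∧ ¬e ∧ (b ∨ ¬b)   — De Morgan
= (e ∧ e ∧ (e ∧ e ∨ ¬d) ∨ ¬e ∧ e) ∧ ¬e ∧ (b ∨ ¬b)   — De Morgan
= (e ∧ e ∨ ¬e ∧ e) ∧ ¬e ∧ (b ∨ ¬b)   — absorption
= e ∧ ¬e ∧ (b ∨ ¬b)   — distribution
= e ∧ ¬e   — complement / identity
= False   — complement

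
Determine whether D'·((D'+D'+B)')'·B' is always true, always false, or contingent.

D'·((D'+D'+B)')'·B'
= D'·((D'+B)')'·B'   — idempotence
= D'·(D'+B)·B'   — double negation
= D'·B'   — absorption
This depends on B, D, so it is not a constant.

contingent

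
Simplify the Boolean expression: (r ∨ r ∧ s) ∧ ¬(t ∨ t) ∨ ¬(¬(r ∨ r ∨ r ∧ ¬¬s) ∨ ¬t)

(r ∨ r ∧ s) ∧ ¬(t ∨ t) ∨ ¬(¬(r ∨ r ∨ r ∧ ¬¬s) ∨ ¬t)
= (r ∨ r ∧ s) ∧ ¬(t ∨ t) ∨ (r ∨ r ∨ r ∧ ¬¬s) ∧ t   (De Morgan)
= (r ∨ r ∧ s) ∧ ¬(t ∨ t) ∨ (r ∨ r ∧ ¬¬s) ∧ t   (idempotence)
= (r ∨ r ∧ s) ∧ ¬t ∨ (r ∨ r ∧ ¬¬s) ∧ t   (idempotence)
= (r ∨ r ∧ s) ∧ ¬t ∨ (r ∨ r ∧ s) ∧ t   (double negation)
= r ∨ r ∧ s   (distribution)
= r   (absorption)

r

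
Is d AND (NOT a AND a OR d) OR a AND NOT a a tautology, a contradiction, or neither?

d AND (NOT a AND a OR d) OR a AND NOT a
= d AND (NOT a AND a OR d)
= d AND d
= d
This depends on d, so it is not a constant.

neither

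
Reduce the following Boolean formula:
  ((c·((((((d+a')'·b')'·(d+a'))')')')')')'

((c·((((((d+a')'·b')'·(d+a'))')')')')')'
= ((c·(((((d+a'+b)·(d+a'))')')')')')'   — De Morgan
= ((c·(((d+a'+b)·(d+a'))')')')'   — double negation
= ((c·((d+a')')')')'   — absorption
= c·((d+a')')'   — double negation
= c·(d+a')   — double negation

c·(d+a')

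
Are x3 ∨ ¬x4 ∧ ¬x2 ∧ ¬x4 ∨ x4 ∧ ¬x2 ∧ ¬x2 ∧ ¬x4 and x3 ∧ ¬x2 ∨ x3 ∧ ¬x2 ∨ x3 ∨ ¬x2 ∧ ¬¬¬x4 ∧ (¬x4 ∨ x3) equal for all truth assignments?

Yes

E1: x3 ∨ ¬x4 ∧ ¬x2 ∧ ¬x4 ∨ x4 ∧ ¬x2 ∧ ¬x2 ∧ ¬x4
    = x3 ∨ ¬x4 ∧ ¬x2 ∧ ¬x4 ∨ x4 ∧ ¬x2 ∧ ¬x4   [idempotence]
    = x3 ∨ ¬x2 ∧ ¬x4   [distribution]
E2: x3 ∧ ¬x2 ∨ x3 ∧ ¬x2 ∨ x3 ∨ ¬x2 ∧ ¬¬¬x4 ∧ (¬x4 ∨ x3)
    = x3 ∧ ¬x2 ∨ x3 ∨ ¬x2 ∧ ¬¬¬x4 ∧ (¬x4 ∨ x3)   [absorption]
    = x3 ∨ ¬x2 ∧ ¬¬¬x4 ∧ (¬x4 ∨ x3)   [absorption]
    = x3 ∨ ¬x2 ∧ ¬x4 ∧ (¬x4 ∨ x3)   [double negation]
    = x3 ∨ ¬x2 ∧ ¬x4   [absorption]
Both reduce to x3 ∨ ¬x2 ∧ ¬x4, so they are equivalent.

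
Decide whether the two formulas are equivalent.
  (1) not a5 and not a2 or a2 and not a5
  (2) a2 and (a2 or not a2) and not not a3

E1: not a5 and not a2 or a2 and not a5
    = not a5   (distribution)
E2: a2 and (a2 or not a2) and not not a3
    = a2 and not not a3   (complement / identity)
    = a2 and a3   (double negation)
These differ: at a2=0, a3=1, a5=0, E1 = 1 but E2 = 0.

No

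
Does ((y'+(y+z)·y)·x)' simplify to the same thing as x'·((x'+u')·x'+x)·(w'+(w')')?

E1: ((y'+(y+z)·y)·x)'
    = ((y'+y)·x)'   [absorption]
    = x'   [complement / identity]
E2: x'·((x'+u')·x'+x)·(w'+(w')')
    = x'·((x'+u')·x'+x)·(w'+w)   [double negation]
    = x'·(x'+x)·(w'+w)   [absorption]
    = x'·(w'+w)   [complement / identity]
    = x'   [complement / identity]
Both reduce to x', so they are equivalent.

Yes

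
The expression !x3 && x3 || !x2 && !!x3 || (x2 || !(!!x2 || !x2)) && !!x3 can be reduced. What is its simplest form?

!x3 && x3 || !x2 && !!x3 || (x2 || !(!!x2 || !x2)) && !!x3
= !x3 && x3 || !x2 && !!x3 || (x2 || !x2 && x2) && !!x3
= !x3 && x3 || !x2 && !!x3 || x2 && !!x3
= !x3 && x3 || !!x3
= !!x3
= x3

x3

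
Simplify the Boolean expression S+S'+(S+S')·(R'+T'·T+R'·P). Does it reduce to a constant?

S+S'+(S+S')·(R'+T'·T+R'·P)
= S+S'+(S+S')·(R'+R'·P)
= S+S'+(S+S')·R'
= S+S'
= 1

1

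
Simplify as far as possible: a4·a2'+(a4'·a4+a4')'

a4

a4·a2'+(a4'·a4+a4')'
= a4·a2'+(a4')'   [complement / identity]
= a4·a2'+a4   [double negation]
= a4   [absorption]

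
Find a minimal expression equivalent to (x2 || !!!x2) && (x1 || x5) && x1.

x1

(x2 || !!!x2) && (x1 || x5) && x1
= (x2 || !x2) && (x1 || x5) && x1   (double negation)
= (x1 || x5) && x1   (complement / identity)
= x1   (absorption)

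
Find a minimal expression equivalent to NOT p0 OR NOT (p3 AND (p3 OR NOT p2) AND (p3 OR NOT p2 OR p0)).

NOT p0 OR NOT (p3 AND (p3 OR NOT p2) AND (p3 OR NOT p2 OR p0))
= NOT p0 OR NOT (p3 AND (p3 OR NOT p2))   [absorption]
= NOT p0 OR NOT p3   [absorption]

NOT p0 OR NOT p3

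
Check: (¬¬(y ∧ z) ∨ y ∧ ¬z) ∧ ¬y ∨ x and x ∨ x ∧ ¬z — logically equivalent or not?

Yes

E1: (¬¬(y ∧ z) ∨ y ∧ ¬z) ∧ ¬y ∨ x
    = (y ∧ z ∨ y ∧ ¬z) ∧ ¬y ∨ x   [double negation]
    = y ∧ ¬y ∨ x   [distribution]
    = x   [complement / identity]
E2: x ∨ x ∧ ¬z
    = x   [absorption]
Both reduce to x, so they are equivalent.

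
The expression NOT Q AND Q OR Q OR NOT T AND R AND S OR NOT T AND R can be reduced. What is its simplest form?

NOT Q AND Q OR Q OR NOT T AND R AND S OR NOT T AND R
= NOT Q AND Q OR Q OR NOT T AND R   — absorption
= Q OR NOT T AND R   — complement / identity

Q OR NOT T AND R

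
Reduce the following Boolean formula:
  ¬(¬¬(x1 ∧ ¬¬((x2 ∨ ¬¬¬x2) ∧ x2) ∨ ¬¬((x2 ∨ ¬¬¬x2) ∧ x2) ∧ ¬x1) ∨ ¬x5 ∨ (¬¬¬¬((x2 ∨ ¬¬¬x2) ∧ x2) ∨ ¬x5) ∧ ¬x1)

¬(¬¬(x1 ∧ ¬¬((x2 ∨ ¬¬¬x2) ∧ x2) ∨ ¬¬((x2 ∨ ¬¬¬x2) ∧ x2) ∧ ¬x1) ∨ ¬x5 ∨ (¬¬¬¬((x2 ∨ ¬¬¬x2) ∧ x2) ∨ ¬x5) ∧ ¬x1)
= ¬(¬¬¬¬((x2 ∨ ¬¬¬x2) ∧ x2) ∨ ¬x5 ∨ (¬¬¬¬((x2 ∨ ¬¬¬x2) ∧ x2) ∨ ¬x5) ∧ ¬x1)
= ¬(¬¬¬¬((x2 ∨ ¬¬¬x2) ∧ x2) ∨ ¬x5)
= ¬¬¬((x2 ∨ ¬¬¬x2) ∧ x2) ∧ x5
= ¬¬¬((x2 ∨ ¬x2) ∧ x2) ∧ x5
= ¬((x2 ∨ ¬x2) ∧ x2) ∧ x5
= ¬x2 ∧ x5

¬x2 ∧ x5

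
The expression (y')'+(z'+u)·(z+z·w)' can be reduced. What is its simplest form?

(y')'+(z'+u)·(z+z·w)'
= (y')'+(z'+u)·z'   (absorption)
= (y')'+z'   (absorption)
= y+z'   (double negation)

y+z'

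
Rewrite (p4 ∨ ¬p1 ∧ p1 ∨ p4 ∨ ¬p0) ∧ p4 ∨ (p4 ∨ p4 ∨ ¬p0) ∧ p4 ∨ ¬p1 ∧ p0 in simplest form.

p4 ∨ ¬p1 ∧ p0

(p4 ∨ ¬p1 ∧ p1 ∨ p4 ∨ ¬p0) ∧ p4 ∨ (p4 ∨ p4 ∨ ¬p0) ∧ p4 ∨ ¬p1 ∧ p0
= (p4 ∨ p4 ∨ ¬p0) ∧ p4 ∨ (p4 ∨ p4 ∨ ¬p0) ∧ p4 ∨ ¬p1 ∧ p0   (complement / identity)
= (p4 ∨ p4) ∧ (p4 ∨ p4 ∨ ¬p0) ∨ ¬p1 ∧ p0   (distribution)
= p4 ∨ p4 ∨ ¬p1 ∧ p0   (absorption)
= p4 ∨ ¬p1 ∧ p0   (idempotence)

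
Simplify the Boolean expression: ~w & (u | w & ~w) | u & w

~w & (u | w & ~w) | u & w
= ~w & u | u & w   (complement / identity)
= u   (distribution)

u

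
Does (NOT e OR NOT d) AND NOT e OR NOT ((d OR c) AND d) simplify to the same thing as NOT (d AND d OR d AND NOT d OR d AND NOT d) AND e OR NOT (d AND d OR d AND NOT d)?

No

E1: (NOT e OR NOT d) AND NOT e OR NOT ((d OR c) AND d)
    = NOT e OR NOT ((d OR c) AND d)   (absorption)
    = NOT e OR NOT d   (absorption)
E2: NOT (d AND d OR d AND NOT d OR d AND NOT d) AND e OR NOT (d AND d OR d AND NOT d)
    = NOT (d AND d OR d AND NOT d) AND e OR NOT (d AND d OR d AND NOT d)   (complement / identity)
    = NOT (d AND d OR d AND NOT d)   (absorption)
    = NOT d   (distribution)
These differ: at c=0, d=1, e=0, E1 = 1 but E2 = 0.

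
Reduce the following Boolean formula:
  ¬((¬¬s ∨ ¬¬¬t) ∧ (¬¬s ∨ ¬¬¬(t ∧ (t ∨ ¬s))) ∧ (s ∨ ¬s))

¬((¬¬s ∨ ¬¬¬t) ∧ (¬¬s ∨ ¬¬¬(t ∧ (t ∨ ¬s))) ∧ (s ∨ ¬s))
= ¬((¬¬s ∨ ¬¬¬t) ∧ (¬¬s ∨ ¬¬¬t) ∧ (s ∨ ¬s))   (absorption)
= ¬((¬¬s ∨ ¬¬¬t) ∧ (s ∨ ¬s))   (idempotence)
= ¬(¬¬s ∨ ¬¬¬t)   (complement / identity)
= ¬(¬¬s ∨ ¬t)   (double negation)
= ¬s ∧ t   (De Morgan)

¬s ∧ t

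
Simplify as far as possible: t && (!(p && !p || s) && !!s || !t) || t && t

t

t && (!(p && !p || s) && !!s || !t) || t && t
= t && (!s && !!s || !t) || t && t   — complement / identity
= t && (!s && s || !t) || t && t   — double negation
= t && !t || t && t   — complement / identity
= t   — distribution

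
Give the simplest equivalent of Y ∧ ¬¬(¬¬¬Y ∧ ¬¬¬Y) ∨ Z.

Y ∧ ¬¬(¬¬¬Y ∧ ¬¬¬Y) ∨ Z
= Y ∧ ¬¬¬¬¬Y ∨ Z
= Y ∧ ¬¬¬Y ∨ Z
= Y ∧ ¬Y ∨ Z
= Z

Z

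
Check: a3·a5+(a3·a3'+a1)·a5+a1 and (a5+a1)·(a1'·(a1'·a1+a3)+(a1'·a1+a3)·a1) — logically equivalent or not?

E1: a3·a5+(a3·a3'+a1)·a5+a1
    = a3·a5+a1·a5+a1
    = a3·a5+a1
E2: (a5+a1)·(a1'·(a1'·a1+a3)+(a1'·a1+a3)·a1)
    = (a5+a1)·(a1'·a1+a3)
    = (a5+a1)·a3
These differ: at a1=1, a3=0, a5=1, E1 = 1 but E2 = 0.

No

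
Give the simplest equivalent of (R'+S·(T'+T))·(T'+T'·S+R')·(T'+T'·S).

(R'+S)·T'

(R'+S·(T'+T))·(T'+T'·S+R')·(T'+T'·S)
= (R'+S·(T'+T))·(T'+T'·S)   [absorption]
= (R'+S)·(T'+T'·S)   [complement / identity]
= (R'+S)·T'   [absorption]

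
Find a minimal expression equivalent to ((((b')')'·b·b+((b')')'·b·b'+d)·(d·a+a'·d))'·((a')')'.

((((b')')'·b·b+((b')')'·b·b'+d)·(d·a+a'·d))'·((a')')'
= ((((b')')'·b+d)·(d·a+a'·d))'·((a')')'   [distribution]
= ((((b')')'·b+d)·d)'·((a')')'   [distribution]
= ((b'·b+d)·d)'·((a')')'   [double negation]
= (d·d)'·((a')')'   [complement / identity]
= d'·((a')')'   [idempotence]
= d'·a'   [double negation]

d'·a'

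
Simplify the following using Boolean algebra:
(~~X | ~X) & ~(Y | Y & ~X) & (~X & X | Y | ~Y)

~Y

(~~X | ~X) & ~(Y | Y & ~X) & (~X & X | Y | ~Y)
= (~~X | ~X) & ~(Y | Y & ~X) & (Y | ~Y)   (complement / identity)
= (~~X | ~X) & ~Y & (Y | ~Y)   (absorption)
= (~~X | ~X) & ~Y   (complement / identity)
= (X | ~X) & ~Y   (double negation)
= ~Y   (complement / identity)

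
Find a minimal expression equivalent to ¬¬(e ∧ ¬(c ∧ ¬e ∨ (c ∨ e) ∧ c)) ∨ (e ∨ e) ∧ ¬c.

e ∧ ¬c

¬¬(e ∧ ¬(c ∧ ¬e ∨ (c ∨ e) ∧ c)) ∨ (e ∨ e) ∧ ¬c
= ¬¬(e ∧ ¬(c ∧ ¬e ∨ c)) ∨ (e ∨ e) ∧ ¬c   (absorption)
= ¬¬(e ∧ ¬c) ∨ (e ∨ e) ∧ ¬c   (absorption)
= e ∧ ¬c ∨ (e ∨ e) ∧ ¬c   (double negation)
= e ∧ ¬c ∨ e ∧ ¬c   (idempotence)
= e ∧ ¬c   (idempotence)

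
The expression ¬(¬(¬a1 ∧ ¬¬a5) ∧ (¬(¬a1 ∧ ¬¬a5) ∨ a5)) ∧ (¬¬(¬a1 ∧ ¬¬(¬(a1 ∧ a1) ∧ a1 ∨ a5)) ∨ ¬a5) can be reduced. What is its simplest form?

¬(¬(¬a1 ∧ ¬¬a5) ∧ (¬(¬a1 ∧ ¬¬a5) ∨ a5)) ∧ (¬¬(¬a1 ∧ ¬¬(¬(a1 ∧ a1) ∧ a1 ∨ a5)) ∨ ¬a5)
= ¬(¬(¬a1 ∧ ¬¬a5) ∧ (¬(¬a1 ∧ ¬¬a5) ∨ a5)) ∧ (¬¬(¬a1 ∧ ¬¬(¬a1 ∧ a1 ∨ a5)) ∨ ¬a5)   — idempotence
= ¬(¬(¬a1 ∧ ¬¬a5) ∧ (¬(¬a1 ∧ ¬¬a5) ∨ a5)) ∧ (¬¬(¬a1 ∧ ¬¬a5) ∨ ¬a5)   — complement / identity
= ¬¬(¬a1 ∧ ¬¬a5) ∧ (¬¬(¬a1 ∧ ¬¬a5) ∨ ¬a5)   — absorption
= ¬¬(¬a1 ∧ ¬¬a5)   — absorption
= ¬a1 ∧ ¬¬a5   — double negation
= ¬a1 ∧ a5   — double negation

¬a1 ∧ a5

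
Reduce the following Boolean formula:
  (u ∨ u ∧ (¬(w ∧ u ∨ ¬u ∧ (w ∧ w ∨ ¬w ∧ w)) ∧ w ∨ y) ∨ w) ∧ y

(u ∨ w) ∧ y

(u ∨ u ∧ (¬(w ∧ u ∨ ¬u ∧ (w ∧ w ∨ ¬w ∧ w)) ∧ w ∨ y) ∨ w) ∧ y
= (u ∨ u ∧ (¬(w ∧ u ∨ ¬u ∧ w) ∧ w ∨ y) ∨ w) ∧ y
= (u ∨ u ∧ (¬w ∧ w ∨ y) ∨ w) ∧ y
= (u ∨ u ∧ y ∨ w) ∧ y
= (u ∨ w) ∧ y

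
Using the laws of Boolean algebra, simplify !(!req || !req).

!(!req || !req)
= !!req   (idempotence)
= req   (double negation)

req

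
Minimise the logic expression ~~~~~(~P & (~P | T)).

P

~~~~~(~P & (~P | T))
= ~~~~~~P
= ~~~~P
= ~~P
= P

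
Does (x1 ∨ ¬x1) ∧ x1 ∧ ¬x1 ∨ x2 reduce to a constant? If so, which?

(x1 ∨ ¬x1) ∧ x1 ∧ ¬x1 ∨ x2
= x1 ∧ ¬x1 ∨ x2
= x2
This depends on x2, so it is not a constant.

no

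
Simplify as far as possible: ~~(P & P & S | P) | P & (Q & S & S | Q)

~~(P & P & S | P) | P & (Q & S & S | Q)
= ~~(P & S | P) | P & (Q & S & S | Q)   — idempotence
= P & S | P | P & (Q & S & S | Q)   — double negation
= P | P & (Q & S & S | Q)   — absorption
= P | P & (Q & S | Q)   — idempotence
= P | P & Q   — absorption
= P   — absorption

P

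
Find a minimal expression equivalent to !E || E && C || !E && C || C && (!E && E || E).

!E || E && C || !E && C || C && (!E && E || E)
= !E || E && C || !E && C || C && E   (complement / identity)
= !E || C || C && E   (distribution)
= !E || C   (absorption)

!E || C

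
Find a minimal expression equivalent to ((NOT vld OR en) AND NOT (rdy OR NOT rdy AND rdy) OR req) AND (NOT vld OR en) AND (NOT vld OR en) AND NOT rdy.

(NOT vld OR en) AND NOT rdy

((NOT vld OR en) AND NOT (rdy OR NOT rdy AND rdy) OR req) AND (NOT vld OR en) AND (NOT vld OR en) AND NOT rdy
= ((NOT vld OR en) AND NOT (rdy OR NOT rdy AND rdy) OR req) AND (NOT vld OR en) AND NOT rdy   (idempotence)
= ((NOT vld OR en) AND NOT rdy OR req) AND (NOT vld OR en) AND NOT rdy   (complement / identity)
= (NOT vld OR en) AND NOT rdy   (absorption)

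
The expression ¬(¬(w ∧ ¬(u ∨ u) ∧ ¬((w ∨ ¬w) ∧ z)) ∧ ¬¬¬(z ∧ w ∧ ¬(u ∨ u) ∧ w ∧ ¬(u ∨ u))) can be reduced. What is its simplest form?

w ∧ ¬u

¬(¬(w ∧ ¬(u ∨ u) ∧ ¬((w ∨ ¬w) ∧ z)) ∧ ¬¬¬(z ∧ w ∧ ¬(u ∨ u) ∧ w ∧ ¬(u ∨ u)))
= ¬(¬(w ∧ ¬(u ∨ u) ∧ ¬((w ∨ ¬w) ∧ z)) ∧ ¬¬¬(z ∧ w ∧ ¬(u ∨ u)))   — idempotence
= w ∧ ¬(u ∨ u) ∧ ¬((w ∨ ¬w) ∧ z) ∨ ¬¬(z ∧ w ∧ ¬(u ∨ u))   — De Morgan
= w ∧ ¬(u ∨ u) ∧ ¬z ∨ ¬¬(z ∧ w ∧ ¬(u ∨ u))   — complement / identity
= w ∧ ¬(u ∨ u) ∧ ¬z ∨ z ∧ w ∧ ¬(u ∨ u)   — double negation
= w ∧ ¬(u ∨ u)   — distribution
= w ∧ ¬u   — idempotence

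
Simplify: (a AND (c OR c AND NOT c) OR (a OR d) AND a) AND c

(a AND (c OR c AND NOT c) OR (a OR d) AND a) AND c
= (a AND c OR (a OR d) AND a) AND c   — complement / identity
= (a AND c OR a) AND c   — absorption
= a AND c   — absorption

a AND c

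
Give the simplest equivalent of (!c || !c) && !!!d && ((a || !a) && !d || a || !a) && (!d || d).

(!c || !c) && !!!d && ((a || !a) && !d || a || !a) && (!d || d)
= (!c || !c) && !!!d && (a || !a) && (!d || d)   (absorption)
= (!c || !c) && !d && (a || !a) && (!d || d)   (double negation)
= (!c || !c) && !d && (!d || d)   (complement / identity)
= !c && !d && (!d || d)   (idempotence)
= !c && !d   (complement / identity)

!c && !d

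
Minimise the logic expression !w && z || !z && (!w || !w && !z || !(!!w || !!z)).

!w && z || !z && (!w || !w && !z || !(!!w || !!z))
= !w && z || !z && (!w || !w && !z || !w && !z)
= !w && z || !z && (!w || !w && !z)
= !w && z || !z && !w
= !w

!w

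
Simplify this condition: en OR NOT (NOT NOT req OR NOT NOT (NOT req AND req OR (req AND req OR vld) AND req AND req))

en OR NOT (NOT NOT req OR NOT NOT (NOT req AND req OR (req AND req OR vld) AND req AND req))
= en OR NOT (NOT NOT req OR NOT NOT (NOT req AND req OR req AND req))   [absorption]
= en OR NOT (NOT NOT req OR NOT NOT req)   [distribution]
= en OR NOT NOT NOT req   [idempotence]
= en OR NOT req   [double negation]

en OR NOT req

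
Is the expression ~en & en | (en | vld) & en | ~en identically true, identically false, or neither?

identically true

~en & en | (en | vld) & en | ~en
= ~en & en | en | ~en
= en | ~en
= 1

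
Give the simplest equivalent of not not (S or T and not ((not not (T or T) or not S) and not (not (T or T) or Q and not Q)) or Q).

S or Q

not not (S or T and not ((not not (T or T) or not S) and not (not (T or T) or Q and not Q)) or Q)
= not not (S or T and not ((not not (T or T) or not S) and not not (T or T)) or Q)   [complement / identity]
= not not (S or T and not not not (T or T) or Q)   [absorption]
= not not (S or T and not (T or T) or Q)   [double negation]
= not not (S or T and not T or Q)   [idempotence]
= not not (S or Q)   [complement / identity]
= S or Q   [double negation]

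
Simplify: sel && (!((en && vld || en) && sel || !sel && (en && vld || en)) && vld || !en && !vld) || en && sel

sel

sel && (!((en && vld || en) && sel || !sel && (en && vld || en)) && vld || !en && !vld) || en && sel
= sel && (!(en && vld || en) && vld || !en && !vld) || en && sel   (distribution)
= sel && (!en && vld || !en && !vld) || en && sel   (absorption)
= sel && !en || en && sel   (distribution)
= sel   (distribution)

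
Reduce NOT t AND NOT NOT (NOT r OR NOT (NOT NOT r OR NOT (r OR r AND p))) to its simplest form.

NOT t AND NOT r

NOT t AND NOT NOT (NOT r OR NOT (NOT NOT r OR NOT (r OR r AND p)))
= NOT t AND NOT (r AND (NOT NOT r OR NOT (r OR r AND p)))   [De Morgan]
= NOT t AND NOT (r AND (NOT NOT r OR NOT r))   [absorption]
= NOT t AND NOT (r AND (r OR NOT r))   [double negation]
= NOT t AND NOT r   [complement / identity]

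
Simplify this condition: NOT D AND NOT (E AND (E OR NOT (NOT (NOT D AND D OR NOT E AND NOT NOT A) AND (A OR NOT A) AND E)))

NOT D AND NOT E

NOT D AND NOT (E AND (E OR NOT (NOT (NOT D AND D OR NOT E AND NOT NOT A) AND (A OR NOT A) AND E)))
= NOT D AND NOT (E AND (E OR NOT (NOT (NOT E AND NOT NOT A) AND (A OR NOT A) AND E)))   [complement / identity]
= NOT D AND NOT (E AND (E OR NOT (NOT (NOT E AND NOT NOT A) AND E)))   [complement / identity]
= NOT D AND NOT (E AND (E OR NOT ((E OR NOT A) AND E)))   [De Morgan]
= NOT D AND NOT (E AND (E OR NOT E))   [absorption]
= NOT D AND NOT E   [complement / identity]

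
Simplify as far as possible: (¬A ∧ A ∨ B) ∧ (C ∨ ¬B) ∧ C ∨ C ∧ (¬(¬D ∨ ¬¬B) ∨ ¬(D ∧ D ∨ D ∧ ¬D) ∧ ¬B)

C

(¬A ∧ A ∨ B) ∧ (C ∨ ¬B) ∧ C ∨ C ∧ (¬(¬D ∨ ¬¬B) ∨ ¬(D ∧ D ∨ D ∧ ¬D) ∧ ¬B)
= (¬A ∧ A ∨ B) ∧ C ∨ C ∧ (¬(¬D ∨ ¬¬B) ∨ ¬(D ∧ D ∨ D ∧ ¬D) ∧ ¬B)   (absorption)
= B ∧ C ∨ C ∧ (¬(¬D ∨ ¬¬B) ∨ ¬(D ∧ D ∨ D ∧ ¬D) ∧ ¬B)   (complement / identity)
= B ∧ C ∨ C ∧ (¬(¬D ∨ ¬¬B) ∨ ¬D ∧ ¬B)   (distribution)
= B ∧ C ∨ C ∧ (D ∧ ¬B ∨ ¬D ∧ ¬B)   (De Morgan)
= B ∧ C ∨ C ∧ ¬B   (distribution)
= C   (distribution)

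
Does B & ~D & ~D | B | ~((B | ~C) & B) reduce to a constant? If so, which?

yes, True

B & ~D & ~D | B | ~((B | ~C) & B)
= B & ~D | B | ~((B | ~C) & B)   (idempotence)
= B | ~((B | ~C) & B)   (absorption)
= B | ~B   (absorption)
= 1   (complement)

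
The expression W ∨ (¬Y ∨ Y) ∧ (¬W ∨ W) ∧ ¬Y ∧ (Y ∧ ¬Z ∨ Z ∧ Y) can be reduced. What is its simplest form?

W ∨ (¬Y ∨ Y) ∧ (¬W ∨ W) ∧ ¬Y ∧ (Y ∧ ¬Z ∨ Z ∧ Y)
= W ∨ (¬W ∨ W) ∧ ¬Y ∧ (Y ∧ ¬Z ∨ Z ∧ Y)   (complement / identity)
= W ∨ ¬Y ∧ (Y ∧ ¬Z ∨ Z ∧ Y)   (complement / identity)
= W ∨ ¬Y ∧ Y   (distribution)
= W   (complement / identity)

W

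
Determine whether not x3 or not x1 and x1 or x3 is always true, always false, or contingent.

not x3 or not x1 and x1 or x3
= not x3 or x3   — complement / identity
= True   — complement

always true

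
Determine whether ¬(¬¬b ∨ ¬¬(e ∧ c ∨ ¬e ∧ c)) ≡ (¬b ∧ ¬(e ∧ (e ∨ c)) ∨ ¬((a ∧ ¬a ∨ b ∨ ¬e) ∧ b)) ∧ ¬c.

Yes

E1: ¬(¬¬b ∨ ¬¬(e ∧ c ∨ ¬e ∧ c))
    = ¬(¬¬b ∨ ¬¬c)   [distribution]
    = ¬b ∧ ¬c   [De Morgan]
E2: (¬b ∧ ¬(e ∧ (e ∨ c)) ∨ ¬((a ∧ ¬a ∨ b ∨ ¬e) ∧ b)) ∧ ¬c
    = (¬b ∧ ¬(e ∧ (e ∨ c)) ∨ ¬((b ∨ ¬e) ∧ b)) ∧ ¬c   [complement / identity]
    = (¬b ∧ ¬(e ∧ (e ∨ c)) ∨ ¬b) ∧ ¬c   [absorption]
    = (¬b ∧ ¬e ∨ ¬b) ∧ ¬c   [absorption]
    = ¬b ∧ ¬c   [absorption]
Both reduce to ¬b ∧ ¬c, so they are equivalent.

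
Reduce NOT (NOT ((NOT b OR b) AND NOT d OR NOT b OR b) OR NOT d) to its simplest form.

NOT (NOT ((NOT b OR b) AND NOT d OR NOT b OR b) OR NOT d)
= NOT (NOT (NOT b OR b) OR NOT d)   [absorption]
= (NOT b OR b) AND d   [De Morgan]
= d   [complement / identity]

d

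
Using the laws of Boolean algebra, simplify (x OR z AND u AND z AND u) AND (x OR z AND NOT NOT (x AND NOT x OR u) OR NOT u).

x OR z AND u

(x OR z AND u AND z AND u) AND (x OR z AND NOT NOT (x AND NOT x OR u) OR NOT u)
= (x OR z AND u AND z AND u) AND (x OR z AND NOT NOT u OR NOT u)   (complement / identity)
= (x OR z AND u AND z AND u) AND (x OR z AND u OR NOT u)   (double negation)
= (x OR z AND u) AND (x OR z AND u OR NOT u)   (idempotence)
= x OR z AND u   (absorption)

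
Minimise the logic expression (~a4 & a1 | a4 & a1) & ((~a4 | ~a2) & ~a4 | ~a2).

a1 & (~a4 | ~a2)

(~a4 & a1 | a4 & a1) & ((~a4 | ~a2) & ~a4 | ~a2)
= a1 & ((~a4 | ~a2) & ~a4 | ~a2)
= a1 & (~a4 | ~a2)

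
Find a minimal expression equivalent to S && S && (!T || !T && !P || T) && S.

S

S && S && (!T || !T && !P || T) && S
= S && (!T || !T && !P || T) && S   (idempotence)
= S && (!T || T) && S   (absorption)
= S && S   (complement / identity)
= S   (idempotence)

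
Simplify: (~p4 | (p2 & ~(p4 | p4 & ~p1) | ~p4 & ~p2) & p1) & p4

0

(~p4 | (p2 & ~(p4 | p4 & ~p1) | ~p4 & ~p2) & p1) & p4
= (~p4 | (p2 & ~p4 | ~p4 & ~p2) & p1) & p4
= (~p4 | ~p4 & p1) & p4
= ~p4 & p4
= 0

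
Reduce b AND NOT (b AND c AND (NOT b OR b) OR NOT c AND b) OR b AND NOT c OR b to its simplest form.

b

b AND NOT (b AND c AND (NOT b OR b) OR NOT c AND b) OR b AND NOT c OR b
= b AND NOT (b AND c OR NOT c AND b) OR b AND NOT c OR b   [complement / identity]
= b AND NOT b OR b AND NOT c OR b   [distribution]
= b AND NOT c OR b   [complement / identity]
= b   [absorption]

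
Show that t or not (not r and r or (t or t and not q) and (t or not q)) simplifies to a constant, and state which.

True

t or not (not r and r or (t or t and not q) and (t or not q))
= t or not ((t or t and not q) and (t or not q))   — complement / identity
= t or not (t and (t or not q))   — absorption
= t or not t   — absorption
= True   — complement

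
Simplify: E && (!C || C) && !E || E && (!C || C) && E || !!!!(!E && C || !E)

true

E && (!C || C) && !E || E && (!C || C) && E || !!!!(!E && C || !E)
= E && (!C || C) && !E || E && (!C || C) && E || !!!!!E   (absorption)
= E && (!C || C) || !!!!!E   (distribution)
= E && (!C || C) || !!!E   (double negation)
= E || !!!E   (complement / identity)
= E || !E   (double negation)
= true   (complement)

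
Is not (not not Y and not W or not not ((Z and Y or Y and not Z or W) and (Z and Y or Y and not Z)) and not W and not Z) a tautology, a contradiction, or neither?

neither

not (not not Y and not W or not not ((Z and Y or Y and not Z or W) and (Z and Y or Y and not Z)) and not W and not Z)
= not (not not Y and not W or not not (Z and Y or Y and not Z) and not W and not Z)   (absorption)
= not (not not Y and not W or not not Y and not W and not Z)   (distribution)
= not (not not Y and not W)   (absorption)
= not Y or W   (De Morgan)
This depends on W, Y, so it is not a constant.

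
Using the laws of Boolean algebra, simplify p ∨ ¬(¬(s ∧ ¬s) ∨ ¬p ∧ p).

p ∨ ¬(¬(s ∧ ¬s) ∨ ¬p ∧ p)
= p ∨ ¬¬(s ∧ ¬s)   (complement / identity)
= p ∨ s ∧ ¬s   (double negation)
= p   (complement / identity)

p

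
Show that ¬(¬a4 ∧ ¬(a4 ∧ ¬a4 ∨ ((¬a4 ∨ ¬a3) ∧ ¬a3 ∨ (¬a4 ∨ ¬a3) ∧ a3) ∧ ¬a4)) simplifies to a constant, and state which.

True

¬(¬a4 ∧ ¬(a4 ∧ ¬a4 ∨ ((¬a4 ∨ ¬a3) ∧ ¬a3 ∨ (¬a4 ∨ ¬a3) ∧ a3) ∧ ¬a4))
= a4 ∨ a4 ∧ ¬a4 ∨ ((¬a4 ∨ ¬a3) ∧ ¬a3 ∨ (¬a4 ∨ ¬a3) ∧ a3) ∧ ¬a4   [De Morgan]
= a4 ∨ a4 ∧ ¬a4 ∨ (¬a4 ∨ ¬a3) ∧ ¬a4   [distribution]
= a4 ∨ (¬a4 ∨ ¬a3) ∧ ¬a4   [complement / identity]
= a4 ∨ ¬a4   [absorption]
= True   [complement]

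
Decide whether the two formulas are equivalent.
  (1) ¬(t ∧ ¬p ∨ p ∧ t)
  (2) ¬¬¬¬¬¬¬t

E1: ¬(t ∧ ¬p ∨ p ∧ t)
    = ¬t   [distribution]
E2: ¬¬¬¬¬¬¬t
    = ¬¬¬¬¬t   [double negation]
    = ¬¬¬t   [double negation]
    = ¬t   [double negation]
Both reduce to ¬t, so they are equivalent.

Yes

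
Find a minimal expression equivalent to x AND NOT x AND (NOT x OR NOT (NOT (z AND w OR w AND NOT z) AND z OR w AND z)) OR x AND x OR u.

x OR u

x AND NOT x AND (NOT x OR NOT (NOT (z AND w OR w AND NOT z) AND z OR w AND z)) OR x AND x OR u
= x AND NOT x AND (NOT x OR NOT (NOT w AND z OR w AND z)) OR x AND x OR u   — distribution
= x AND NOT x AND (NOT x OR NOT z) OR x AND x OR u   — distribution
= x AND NOT x OR x AND x OR u   — absorption
= x OR u   — distribution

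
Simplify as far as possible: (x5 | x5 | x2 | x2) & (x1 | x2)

(x5 | x5 | x2 | x2) & (x1 | x2)
= (x5 | x5 | x2) & (x1 | x2)   — idempotence
= x2 | (x5 | x5) & x1   — distribution
= x2 | x5 & x1   — idempotence

x2 | x5 & x1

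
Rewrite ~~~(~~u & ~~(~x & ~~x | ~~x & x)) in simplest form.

~~~(~~u & ~~(~x & ~~x | ~~x & x))
= ~~~(~~u & ~~~~x)   [distribution]
= ~~~(~~u & ~~x)   [double negation]
= ~(~~u & ~~x)   [double negation]
= ~u | ~x   [De Morgan]

~u | ~x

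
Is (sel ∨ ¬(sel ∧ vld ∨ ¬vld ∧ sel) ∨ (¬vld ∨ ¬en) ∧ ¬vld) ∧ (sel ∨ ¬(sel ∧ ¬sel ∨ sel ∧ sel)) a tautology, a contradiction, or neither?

tautology

(sel ∨ ¬(sel ∧ vld ∨ ¬vld ∧ sel) ∨ (¬vld ∨ ¬en) ∧ ¬vld) ∧ (sel ∨ ¬(sel ∧ ¬sel ∨ sel ∧ sel))
= (sel ∨ ¬sel ∨ (¬vld ∨ ¬en) ∧ ¬vld) ∧ (sel ∨ ¬(sel ∧ ¬sel ∨ sel ∧ sel))   [distribution]
= (sel ∨ ¬sel ∨ (¬vld ∨ ¬en) ∧ ¬vld) ∧ (sel ∨ ¬sel)   [distribution]
= (sel ∨ ¬sel ∨ ¬vld) ∧ (sel ∨ ¬sel)   [absorption]
= sel ∨ ¬sel   [absorption]
= True   [complement]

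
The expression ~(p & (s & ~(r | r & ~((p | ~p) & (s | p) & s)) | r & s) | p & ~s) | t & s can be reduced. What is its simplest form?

~p | t & s

~(p & (s & ~(r | r & ~((p | ~p) & (s | p) & s)) | r & s) | p & ~s) | t & s
= ~(p & (s & ~(r | r & ~((s | p) & s)) | r & s) | p & ~s) | t & s   [complement / identity]
= ~(p & (s & ~(r | r & ~s) | r & s) | p & ~s) | t & s   [absorption]
= ~(p & (s & ~r | r & s) | p & ~s) | t & s   [absorption]
= ~(p & s | p & ~s) | t & s   [distribution]
= ~p | t & s   [distribution]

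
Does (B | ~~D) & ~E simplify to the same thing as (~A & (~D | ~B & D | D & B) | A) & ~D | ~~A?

No

E1: (B | ~~D) & ~E
    = (B | D) & ~E   (double negation)
E2: (~A & (~D | ~B & D | D & B) | A) & ~D | ~~A
    = (~A & (~D | D) | A) & ~D | ~~A   (distribution)
    = (~A | A) & ~D | ~~A   (complement / identity)
    = ~D | ~~A   (complement / identity)
    = ~D | A   (double negation)
These differ: at A=1, B=0, D=0, E=1, E1 = 0 but E2 = 1.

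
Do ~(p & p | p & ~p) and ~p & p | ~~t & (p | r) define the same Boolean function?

E1: ~(p & p | p & ~p)
    = ~p   — distribution
E2: ~p & p | ~~t & (p | r)
    = ~p & p | t & (p | r)   — double negation
    = t & (p | r)   — complement / identity
These differ: at p=0, r=0, t=0, E1 = 1 but E2 = 0.

No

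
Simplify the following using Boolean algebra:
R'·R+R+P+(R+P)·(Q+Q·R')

R'·R+R+P+(R+P)·(Q+Q·R')
= R'·R+R+P+(R+P)·Q   [absorption]
= R'·R+R+P   [absorption]
= R+P   [complement / identity]

R+P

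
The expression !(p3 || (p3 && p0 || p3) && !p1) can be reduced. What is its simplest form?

!(p3 || (p3 && p0 || p3) && !p1)
= !(p3 || p3 && !p1)   [absorption]
= !p3   [absorption]

!p3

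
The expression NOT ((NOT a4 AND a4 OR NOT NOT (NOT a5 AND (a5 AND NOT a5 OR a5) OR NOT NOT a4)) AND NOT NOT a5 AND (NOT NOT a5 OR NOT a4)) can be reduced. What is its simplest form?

NOT ((NOT a4 AND a4 OR NOT NOT (NOT a5 AND (a5 AND NOT a5 OR a5) OR NOT NOT a4)) AND NOT NOT a5 AND (NOT NOT a5 OR NOT a4))
= NOT ((NOT a4 AND a4 OR NOT NOT (NOT a5 AND a5 OR NOT NOT a4)) AND NOT NOT a5 AND (NOT NOT a5 OR NOT a4))   (complement / identity)
= NOT ((NOT a4 AND a4 OR NOT NOT (NOT a5 AND a5 OR NOT NOT a4)) AND NOT NOT a5)   (absorption)
= NOT (NOT NOT (NOT a5 AND a5 OR NOT NOT a4) AND NOT NOT a5)   (complement / identity)
= NOT (NOT NOT NOT NOT a4 AND NOT NOT a5)   (complement / identity)
= NOT NOT NOT a4 OR NOT a5   (De Morgan)
= NOT a4 OR NOT a5   (double negation)

NOT a4 OR NOT a5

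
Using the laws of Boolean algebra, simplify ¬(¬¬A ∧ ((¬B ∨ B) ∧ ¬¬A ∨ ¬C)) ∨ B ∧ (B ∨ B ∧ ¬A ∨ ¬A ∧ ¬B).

¬A ∨ B

¬(¬¬A ∧ ((¬B ∨ B) ∧ ¬¬A ∨ ¬C)) ∨ B ∧ (B ∨ B ∧ ¬A ∨ ¬A ∧ ¬B)
= ¬(¬¬A ∧ (¬¬A ∨ ¬C)) ∨ B ∧ (B ∨ B ∧ ¬A ∨ ¬A ∧ ¬B)
= ¬¬¬A ∨ B ∧ (B ∨ B ∧ ¬A ∨ ¬A ∧ ¬B)
= ¬¬¬A ∨ B ∧ (B ∨ ¬A)
= ¬A ∨ B ∧ (B ∨ ¬A)
= ¬A ∨ B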